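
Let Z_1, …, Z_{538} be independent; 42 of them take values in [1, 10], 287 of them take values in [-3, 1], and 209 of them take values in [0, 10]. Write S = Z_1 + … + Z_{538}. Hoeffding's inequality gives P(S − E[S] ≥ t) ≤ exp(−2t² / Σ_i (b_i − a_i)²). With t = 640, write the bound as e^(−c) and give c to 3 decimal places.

28.352

Σ(b_i − a_i)² = 42·9² + 287·4² + 209·10² = 28894.
c = 2t² / 28894 = 2·640² / 28894 = 28.3519.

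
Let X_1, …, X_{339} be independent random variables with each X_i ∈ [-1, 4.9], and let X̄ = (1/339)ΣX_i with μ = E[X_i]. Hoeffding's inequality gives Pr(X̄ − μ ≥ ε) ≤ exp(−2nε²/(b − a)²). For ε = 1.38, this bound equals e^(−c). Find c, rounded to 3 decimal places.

37.092

c = 2nε²/(b − a)² = 2·339·1.38² / 5.9² = 37.0923.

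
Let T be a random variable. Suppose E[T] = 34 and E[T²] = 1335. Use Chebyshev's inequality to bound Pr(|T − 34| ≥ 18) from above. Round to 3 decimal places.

0.552

Var(T) = E[T²] − (E[T])² = 1335 − 1156 = 179.
Chebyshev's inequality: Pr(|T − μ| ≥ t) ≤ Var(T)/t² = 179/324 = 0.5525.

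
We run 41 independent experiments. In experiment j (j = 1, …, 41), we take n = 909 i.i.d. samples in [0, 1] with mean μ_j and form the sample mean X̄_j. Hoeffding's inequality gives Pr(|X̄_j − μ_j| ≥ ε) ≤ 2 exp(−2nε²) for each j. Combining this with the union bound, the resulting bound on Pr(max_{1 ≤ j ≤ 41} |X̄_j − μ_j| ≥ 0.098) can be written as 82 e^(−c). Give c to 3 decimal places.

Union bound over the 41 events: Pr(max_{1 ≤ j ≤ 41} |X̄_j − μ_j| ≥ 0.098) ≤ 41·2·exp(−2nε²) = 82 exp(−2·909·0.098²).
So c = 2·909·0.098² = 17.4601.

17.460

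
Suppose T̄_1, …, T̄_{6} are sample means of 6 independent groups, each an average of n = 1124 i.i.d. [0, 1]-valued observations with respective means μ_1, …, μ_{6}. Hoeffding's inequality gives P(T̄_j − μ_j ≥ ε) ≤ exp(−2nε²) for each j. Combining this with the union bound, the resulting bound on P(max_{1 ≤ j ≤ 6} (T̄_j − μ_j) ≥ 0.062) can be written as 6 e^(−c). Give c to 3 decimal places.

8.641

Union bound over the 6 events: P(max_{1 ≤ j ≤ 6} (T̄_j − μ_j) ≥ 0.062) ≤ 6·exp(−2nε²) = 6 exp(−2·1124·0.062²).
So c = 2·1124·0.062² = 8.6413.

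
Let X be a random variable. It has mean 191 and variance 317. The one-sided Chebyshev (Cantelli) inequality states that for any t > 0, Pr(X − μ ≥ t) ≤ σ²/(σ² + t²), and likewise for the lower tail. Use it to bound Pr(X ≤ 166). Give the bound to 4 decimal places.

0.3365

Here σ² = 317 and t = 25, so σ² + t² = 942.
Cantelli's bound: 317/942 = 0.3365.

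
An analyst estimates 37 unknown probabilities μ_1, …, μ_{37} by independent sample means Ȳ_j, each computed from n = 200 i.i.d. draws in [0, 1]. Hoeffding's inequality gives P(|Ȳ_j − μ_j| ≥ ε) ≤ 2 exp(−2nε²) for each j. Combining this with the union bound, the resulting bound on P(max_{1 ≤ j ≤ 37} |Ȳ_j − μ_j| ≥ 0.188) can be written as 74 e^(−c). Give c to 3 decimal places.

14.138

Union bound over the 37 events: P(max_{1 ≤ j ≤ 37} |Ȳ_j − μ_j| ≥ 0.188) ≤ 37·2·exp(−2nε²) = 74 exp(−2·200·0.188²).
So c = 2·200·0.188² = 14.1376.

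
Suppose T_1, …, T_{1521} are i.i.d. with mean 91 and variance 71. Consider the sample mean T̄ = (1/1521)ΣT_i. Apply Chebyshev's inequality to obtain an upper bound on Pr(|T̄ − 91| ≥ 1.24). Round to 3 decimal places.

Var(T̄) = Var(T_i)/n = 71/1521 = 0.04668.
Chebyshev: Pr(|T̄ − 91| ≥ 1.24) ≤ Var(T̄)/(1.24)² = 71/(1521·1.24²) = 0.0304.

0.030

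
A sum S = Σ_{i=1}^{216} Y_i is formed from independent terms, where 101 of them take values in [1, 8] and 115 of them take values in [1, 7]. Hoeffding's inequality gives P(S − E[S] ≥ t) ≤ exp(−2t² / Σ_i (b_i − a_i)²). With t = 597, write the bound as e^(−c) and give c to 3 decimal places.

Σ(b_i − a_i)² = 101·7² + 115·6² = 9089.
c = 2t² / 9089 = 2·597² / 9089 = 78.4264.

78.426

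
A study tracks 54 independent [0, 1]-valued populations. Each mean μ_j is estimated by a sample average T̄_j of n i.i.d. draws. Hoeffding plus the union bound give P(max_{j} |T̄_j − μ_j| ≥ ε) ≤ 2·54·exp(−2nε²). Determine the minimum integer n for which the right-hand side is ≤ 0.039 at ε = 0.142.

197

Need 2·54·exp(−2nε²) ≤ 0.039, i.e. exp(−2nε²) ≤ 0.039/108.
So 2nε² ≥ ln(108/0.039) = 7.926325.
Hence n ≥ 7.926325/(2·0.142²) = 196.546.
The smallest integer n is 197.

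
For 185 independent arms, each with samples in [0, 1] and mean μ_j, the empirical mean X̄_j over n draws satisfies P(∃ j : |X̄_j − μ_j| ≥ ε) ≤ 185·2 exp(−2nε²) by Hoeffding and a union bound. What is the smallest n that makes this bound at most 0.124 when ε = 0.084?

567

Need 2·185·exp(−2nε²) ≤ 0.124, i.e. exp(−2nε²) ≤ 0.124/370.
So 2nε² ≥ ln(370/0.124) = 8.000977.
Hence n ≥ 8.000977/(2·0.084²) = 566.963.
The smallest integer n is 567.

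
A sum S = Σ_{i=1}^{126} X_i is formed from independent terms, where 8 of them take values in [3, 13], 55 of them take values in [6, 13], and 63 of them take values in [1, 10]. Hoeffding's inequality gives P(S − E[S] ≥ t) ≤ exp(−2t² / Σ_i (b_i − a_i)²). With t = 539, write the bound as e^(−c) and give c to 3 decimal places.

67.579

Σ(b_i − a_i)² = 8·10² + 55·7² + 63·9² = 8598.
c = 2t² / 8598 = 2·539² / 8598 = 67.5787.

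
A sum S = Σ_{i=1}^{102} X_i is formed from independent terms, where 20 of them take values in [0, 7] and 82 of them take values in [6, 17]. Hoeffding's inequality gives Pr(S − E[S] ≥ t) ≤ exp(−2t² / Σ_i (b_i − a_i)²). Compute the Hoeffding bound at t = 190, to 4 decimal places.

0.0013

Σ(b_i − a_i)² = 20·7² + 82·11² = 10902.
Exponent = 2·190² / 10902 = 6.62264.
Bound = exp(−6.62264) = 0.00133.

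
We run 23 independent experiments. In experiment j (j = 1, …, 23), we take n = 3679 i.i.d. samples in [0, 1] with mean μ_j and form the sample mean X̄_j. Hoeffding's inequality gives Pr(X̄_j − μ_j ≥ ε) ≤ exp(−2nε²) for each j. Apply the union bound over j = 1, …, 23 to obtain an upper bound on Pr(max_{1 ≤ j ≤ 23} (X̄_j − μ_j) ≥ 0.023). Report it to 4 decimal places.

Per-experiment Hoeffding bound: exp(−2·3679·0.023²) = exp(−3.89238) = 0.020397.
Union bound over 23 events: 23·0.020397 = 0.46912.

0.4691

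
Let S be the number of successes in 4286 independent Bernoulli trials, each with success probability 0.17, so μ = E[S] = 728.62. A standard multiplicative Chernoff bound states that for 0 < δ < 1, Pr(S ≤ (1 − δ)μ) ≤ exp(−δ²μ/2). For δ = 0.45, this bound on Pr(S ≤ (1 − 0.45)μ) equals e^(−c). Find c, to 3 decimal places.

73.773

c = δ²μ/2 = 0.45²·728.62/2 = 73.7728.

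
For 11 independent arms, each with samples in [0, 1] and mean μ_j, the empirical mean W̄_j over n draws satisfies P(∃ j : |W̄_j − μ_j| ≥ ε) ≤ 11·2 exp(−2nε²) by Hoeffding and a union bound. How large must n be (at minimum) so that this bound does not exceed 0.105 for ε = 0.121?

183

Need 2·11·exp(−2nε²) ≤ 0.105, i.e. exp(−2nε²) ≤ 0.105/22.
So 2nε² ≥ ln(22/0.105) = 5.344837.
Hence n ≥ 5.344837/(2·0.121²) = 182.530.
The smallest integer n is 183.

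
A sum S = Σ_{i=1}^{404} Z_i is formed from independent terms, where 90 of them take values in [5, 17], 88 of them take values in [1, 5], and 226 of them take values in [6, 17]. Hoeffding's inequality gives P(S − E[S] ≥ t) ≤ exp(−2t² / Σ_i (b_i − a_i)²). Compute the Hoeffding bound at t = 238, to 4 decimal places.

Σ(b_i − a_i)² = 90·12² + 88·4² + 226·11² = 41714.
Exponent = 2·238² / 41714 = 2.71583.
Bound = exp(−2.71583) = 0.06615.

0.0662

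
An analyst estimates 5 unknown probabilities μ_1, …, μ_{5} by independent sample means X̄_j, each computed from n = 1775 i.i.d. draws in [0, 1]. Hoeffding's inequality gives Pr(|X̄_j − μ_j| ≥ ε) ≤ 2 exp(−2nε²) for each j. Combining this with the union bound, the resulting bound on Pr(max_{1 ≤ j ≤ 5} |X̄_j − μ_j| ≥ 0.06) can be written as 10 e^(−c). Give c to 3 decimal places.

12.780

Union bound over the 5 events: Pr(max_{1 ≤ j ≤ 5} |X̄_j − μ_j| ≥ 0.06) ≤ 5·2·exp(−2nε²) = 10 exp(−2·1775·0.06²).
So c = 2·1775·0.06² = 12.7800.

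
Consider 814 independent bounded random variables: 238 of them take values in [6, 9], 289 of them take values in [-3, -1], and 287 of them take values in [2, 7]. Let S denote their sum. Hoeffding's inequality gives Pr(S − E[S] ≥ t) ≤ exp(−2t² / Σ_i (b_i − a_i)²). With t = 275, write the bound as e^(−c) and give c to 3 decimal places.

Σ(b_i − a_i)² = 238·3² + 289·2² + 287·5² = 10473.
c = 2t² / 10473 = 2·275² / 10473 = 14.4419.

14.442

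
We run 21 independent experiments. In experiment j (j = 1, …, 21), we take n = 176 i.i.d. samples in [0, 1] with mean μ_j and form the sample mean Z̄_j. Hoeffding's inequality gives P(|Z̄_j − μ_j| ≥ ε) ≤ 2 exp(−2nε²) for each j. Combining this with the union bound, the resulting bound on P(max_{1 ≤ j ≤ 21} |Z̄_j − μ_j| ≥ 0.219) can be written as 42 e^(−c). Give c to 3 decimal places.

Union bound over the 21 events: P(max_{1 ≤ j ≤ 21} |Z̄_j − μ_j| ≥ 0.219) ≤ 21·2·exp(−2nε²) = 42 exp(−2·176·0.219²).
So c = 2·176·0.219² = 16.8823.

16.882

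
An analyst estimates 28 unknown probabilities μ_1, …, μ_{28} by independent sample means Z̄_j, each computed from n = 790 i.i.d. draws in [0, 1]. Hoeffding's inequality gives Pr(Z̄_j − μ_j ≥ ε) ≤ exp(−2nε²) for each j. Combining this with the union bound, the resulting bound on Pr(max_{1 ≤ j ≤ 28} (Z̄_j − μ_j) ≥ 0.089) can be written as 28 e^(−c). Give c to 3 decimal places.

12.515

Union bound over the 28 events: Pr(max_{1 ≤ j ≤ 28} (Z̄_j − μ_j) ≥ 0.089) ≤ 28·exp(−2nε²) = 28 exp(−2·790·0.089²).
So c = 2·790·0.089² = 12.5152.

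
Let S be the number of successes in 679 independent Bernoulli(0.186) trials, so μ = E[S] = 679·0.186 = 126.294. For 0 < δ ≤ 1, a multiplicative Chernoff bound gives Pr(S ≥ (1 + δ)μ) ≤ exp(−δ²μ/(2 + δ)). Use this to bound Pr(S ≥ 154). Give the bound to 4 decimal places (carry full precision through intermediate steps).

Write 154 = (1 + δ)μ, so δ = 154/126.294 − 1 = 0.219377…
Then the exponent is δ²μ/(2 + δ) = (154 − μ)² / (μ·(2 + δ)) = 2.738633.
Bound = exp(−2.738633) = 0.06466.

0.0647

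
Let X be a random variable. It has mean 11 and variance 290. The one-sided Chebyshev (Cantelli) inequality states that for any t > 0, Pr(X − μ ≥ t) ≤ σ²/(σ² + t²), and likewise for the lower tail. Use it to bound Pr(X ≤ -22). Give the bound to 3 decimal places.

Here σ² = 290 and t = 33, so σ² + t² = 1379.
Cantelli's bound: 290/1379 = 0.2103.

0.210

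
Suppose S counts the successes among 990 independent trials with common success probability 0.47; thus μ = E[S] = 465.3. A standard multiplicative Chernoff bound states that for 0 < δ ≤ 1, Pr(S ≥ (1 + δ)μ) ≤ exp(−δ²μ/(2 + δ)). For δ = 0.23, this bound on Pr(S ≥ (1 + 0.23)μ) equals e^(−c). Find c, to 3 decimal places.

11.038

c = δ²μ/(2 + δ) = 0.23²·465.3/(2 + 0.23) = 11.0378.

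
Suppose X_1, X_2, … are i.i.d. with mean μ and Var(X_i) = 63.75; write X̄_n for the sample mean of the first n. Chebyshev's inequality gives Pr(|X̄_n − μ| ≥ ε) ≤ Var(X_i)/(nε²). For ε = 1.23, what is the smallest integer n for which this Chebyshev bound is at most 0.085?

496

Require 63.75/(n·1.23²) ≤ 0.085, i.e. n ≥ 63.75/(0.085·1.23²) = 495.737.
The smallest integer n is 496.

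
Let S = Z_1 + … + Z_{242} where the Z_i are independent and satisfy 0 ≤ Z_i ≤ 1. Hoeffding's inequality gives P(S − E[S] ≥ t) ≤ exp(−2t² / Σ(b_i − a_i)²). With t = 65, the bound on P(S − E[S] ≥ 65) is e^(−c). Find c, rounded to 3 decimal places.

Σ(b_i − a_i)² = 242·(1)² = 242.
c = 2t²/242 = 2·65²/242 = 34.9174.

34.917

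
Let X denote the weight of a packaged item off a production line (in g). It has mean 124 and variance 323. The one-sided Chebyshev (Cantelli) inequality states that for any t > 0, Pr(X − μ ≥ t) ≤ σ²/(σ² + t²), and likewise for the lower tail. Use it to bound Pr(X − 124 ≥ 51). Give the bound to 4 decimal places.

Here σ² = 323 and t = 51, so σ² + t² = 2924.
Cantelli's bound: 323/2924 = 0.1105.

0.1105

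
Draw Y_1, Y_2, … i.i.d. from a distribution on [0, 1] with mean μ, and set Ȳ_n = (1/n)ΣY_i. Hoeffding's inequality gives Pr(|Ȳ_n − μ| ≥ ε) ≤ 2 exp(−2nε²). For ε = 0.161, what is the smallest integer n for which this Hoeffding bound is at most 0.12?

Require 2·exp(−2nε²) ≤ 0.12, i.e. 2nε² ≥ ln(2/0.12) = 2.813411.
So n ≥ 2.813411 / (2·0.161²) = 54.269.
The smallest integer n is 55.

55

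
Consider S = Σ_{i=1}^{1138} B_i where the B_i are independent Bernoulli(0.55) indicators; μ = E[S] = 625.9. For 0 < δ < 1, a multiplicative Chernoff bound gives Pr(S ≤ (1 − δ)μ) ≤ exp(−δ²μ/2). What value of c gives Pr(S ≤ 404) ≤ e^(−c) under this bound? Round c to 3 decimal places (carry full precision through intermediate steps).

Write 404 = (1 − δ)μ, so δ = 1 − 404/625.9 = 0.3545295…
Then the exponent is δ²μ/2 = (μ − 404)²/(2μ) = 39.335046.

39.335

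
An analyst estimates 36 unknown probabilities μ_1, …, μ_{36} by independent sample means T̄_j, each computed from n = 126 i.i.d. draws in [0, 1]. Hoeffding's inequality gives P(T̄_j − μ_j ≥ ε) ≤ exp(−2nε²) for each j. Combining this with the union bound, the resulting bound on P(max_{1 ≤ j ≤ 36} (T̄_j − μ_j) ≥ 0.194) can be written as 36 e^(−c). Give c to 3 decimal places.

Union bound over the 36 events: P(max_{1 ≤ j ≤ 36} (T̄_j − μ_j) ≥ 0.194) ≤ 36·exp(−2nε²) = 36 exp(−2·126·0.194²).
So c = 2·126·0.194² = 9.4843.

9.484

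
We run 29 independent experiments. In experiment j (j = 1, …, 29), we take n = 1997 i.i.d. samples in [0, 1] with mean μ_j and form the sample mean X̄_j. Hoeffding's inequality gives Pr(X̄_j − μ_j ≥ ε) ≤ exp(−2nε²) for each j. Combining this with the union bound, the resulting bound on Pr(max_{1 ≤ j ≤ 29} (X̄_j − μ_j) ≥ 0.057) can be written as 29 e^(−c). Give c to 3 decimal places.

12.977

Union bound over the 29 events: Pr(max_{1 ≤ j ≤ 29} (X̄_j − μ_j) ≥ 0.057) ≤ 29·exp(−2nε²) = 29 exp(−2·1997·0.057²).
So c = 2·1997·0.057² = 12.9765.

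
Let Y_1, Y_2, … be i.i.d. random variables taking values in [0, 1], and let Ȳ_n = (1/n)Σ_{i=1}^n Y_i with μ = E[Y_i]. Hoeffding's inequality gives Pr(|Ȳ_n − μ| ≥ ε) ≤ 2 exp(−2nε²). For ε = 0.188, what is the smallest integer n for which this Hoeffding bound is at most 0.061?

Require 2·exp(−2nε²) ≤ 0.061, i.e. 2nε² ≥ ln(2/0.061) = 3.490029.
So n ≥ 3.490029 / (2·0.188²) = 49.372.
The smallest integer n is 50.

50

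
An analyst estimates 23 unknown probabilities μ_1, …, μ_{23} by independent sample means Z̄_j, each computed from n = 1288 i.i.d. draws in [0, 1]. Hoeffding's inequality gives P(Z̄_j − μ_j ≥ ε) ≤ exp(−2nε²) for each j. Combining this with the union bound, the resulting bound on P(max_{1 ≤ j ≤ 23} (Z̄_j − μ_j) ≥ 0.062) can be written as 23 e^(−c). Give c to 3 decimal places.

Union bound over the 23 events: P(max_{1 ≤ j ≤ 23} (Z̄_j − μ_j) ≥ 0.062) ≤ 23·exp(−2nε²) = 23 exp(−2·1288·0.062²).
So c = 2·1288·0.062² = 9.9021.

9.902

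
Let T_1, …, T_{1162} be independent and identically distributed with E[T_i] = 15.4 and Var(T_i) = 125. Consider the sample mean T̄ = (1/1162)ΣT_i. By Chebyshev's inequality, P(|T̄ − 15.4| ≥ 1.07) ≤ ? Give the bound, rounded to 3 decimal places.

0.094

Var(T̄) = Var(T_i)/n = 125/1162 = 0.10757.
Chebyshev: P(|T̄ − 15.4| ≥ 1.07) ≤ Var(T̄)/(1.07)² = 125/(1162·1.07²) = 0.0940.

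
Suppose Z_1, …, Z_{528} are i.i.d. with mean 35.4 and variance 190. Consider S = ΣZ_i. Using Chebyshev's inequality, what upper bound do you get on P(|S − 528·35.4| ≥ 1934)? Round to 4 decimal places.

Var(S) = n·Var(Z_i) = 528·190 = 100320.
Chebyshev: P(|S − 528·35.4| ≥ 1934) ≤ Var(S)/1934² = 100320/3740356 = 0.0268.

0.0268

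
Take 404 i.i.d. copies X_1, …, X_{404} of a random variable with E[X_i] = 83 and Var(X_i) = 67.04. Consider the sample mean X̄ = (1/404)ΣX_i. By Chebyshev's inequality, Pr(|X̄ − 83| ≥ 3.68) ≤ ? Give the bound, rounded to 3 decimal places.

Var(X̄) = Var(X_i)/n = 67.04/404 = 0.16594.
Chebyshev: Pr(|X̄ − 83| ≥ 3.68) ≤ Var(X̄)/(3.68)² = 67.04/(404·3.68²) = 0.0123.

0.012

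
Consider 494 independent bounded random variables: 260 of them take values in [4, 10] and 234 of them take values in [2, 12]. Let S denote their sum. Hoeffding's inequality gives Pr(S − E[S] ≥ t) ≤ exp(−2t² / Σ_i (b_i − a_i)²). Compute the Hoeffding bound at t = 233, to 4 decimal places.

Σ(b_i − a_i)² = 260·6² + 234·10² = 32760.
Exponent = 2·233² / 32760 = 3.31435.
Bound = exp(−3.31435) = 0.03636.

0.0364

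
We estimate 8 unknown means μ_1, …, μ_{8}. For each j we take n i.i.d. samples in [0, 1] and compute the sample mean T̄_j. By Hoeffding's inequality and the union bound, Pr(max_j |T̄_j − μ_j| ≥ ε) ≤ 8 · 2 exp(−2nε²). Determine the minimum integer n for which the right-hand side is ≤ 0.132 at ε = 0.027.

Need 2·8·exp(−2nε²) ≤ 0.132, i.e. exp(−2nε²) ≤ 0.132/16.
So 2nε² ≥ ln(16/0.132) = 4.797542.
Hence n ≥ 4.797542/(2·0.027²) = 3290.495.
The smallest integer n is 3291.

3291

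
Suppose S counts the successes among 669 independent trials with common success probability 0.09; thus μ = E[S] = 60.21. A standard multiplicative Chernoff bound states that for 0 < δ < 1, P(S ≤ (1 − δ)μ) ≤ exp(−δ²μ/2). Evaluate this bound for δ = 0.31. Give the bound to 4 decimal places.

0.0554

Exponent = δ²μ/2 = 0.31²·60.21/2 = 2.8931.
Bound = exp(−2.8931) = 0.05540.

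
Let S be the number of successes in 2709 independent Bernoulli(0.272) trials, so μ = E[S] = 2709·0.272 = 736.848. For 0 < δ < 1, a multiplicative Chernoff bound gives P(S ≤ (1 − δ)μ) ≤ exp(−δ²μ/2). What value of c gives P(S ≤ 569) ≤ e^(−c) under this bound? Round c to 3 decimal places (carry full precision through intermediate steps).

19.117

Write 569 = (1 − δ)μ, so δ = 1 − 569/736.848 = 0.2277919…
Then the exponent is δ²μ/2 = (μ − 569)²/(2μ) = 19.117207.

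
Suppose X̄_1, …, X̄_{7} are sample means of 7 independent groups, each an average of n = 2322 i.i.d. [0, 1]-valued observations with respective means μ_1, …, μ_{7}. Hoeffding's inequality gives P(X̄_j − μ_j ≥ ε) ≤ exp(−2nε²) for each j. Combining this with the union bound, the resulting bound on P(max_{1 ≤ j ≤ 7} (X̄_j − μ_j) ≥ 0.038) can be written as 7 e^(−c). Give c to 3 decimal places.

Union bound over the 7 events: P(max_{1 ≤ j ≤ 7} (X̄_j − μ_j) ≥ 0.038) ≤ 7·exp(−2nε²) = 7 exp(−2·2322·0.038²).
So c = 2·2322·0.038² = 6.7059.

6.706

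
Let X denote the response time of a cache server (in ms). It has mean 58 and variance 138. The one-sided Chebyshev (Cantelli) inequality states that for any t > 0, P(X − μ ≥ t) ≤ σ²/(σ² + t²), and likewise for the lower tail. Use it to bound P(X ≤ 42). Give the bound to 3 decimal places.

0.350

Here σ² = 138 and t = 16, so σ² + t² = 394.
Cantelli's bound: 138/394 = 0.3503.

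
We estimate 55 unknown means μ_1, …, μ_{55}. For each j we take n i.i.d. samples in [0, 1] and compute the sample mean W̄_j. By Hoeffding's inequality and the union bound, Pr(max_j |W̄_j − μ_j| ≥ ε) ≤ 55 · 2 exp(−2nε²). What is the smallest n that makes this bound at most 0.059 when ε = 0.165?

Need 2·55·exp(−2nε²) ≤ 0.059, i.e. exp(−2nε²) ≤ 0.059/110.
So 2nε² ≥ ln(110/0.059) = 7.530698.
Hence n ≥ 7.530698/(2·0.165²) = 138.305.
The smallest integer n is 139.

139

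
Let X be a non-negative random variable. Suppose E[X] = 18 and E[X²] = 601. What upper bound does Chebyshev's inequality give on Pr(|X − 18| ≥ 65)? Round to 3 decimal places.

0.066

Var(X) = E[X²] − (E[X])² = 601 − 324 = 277.
Chebyshev's inequality: Pr(|X − μ| ≥ t) ≤ Var(X)/t² = 277/4225 = 0.0656.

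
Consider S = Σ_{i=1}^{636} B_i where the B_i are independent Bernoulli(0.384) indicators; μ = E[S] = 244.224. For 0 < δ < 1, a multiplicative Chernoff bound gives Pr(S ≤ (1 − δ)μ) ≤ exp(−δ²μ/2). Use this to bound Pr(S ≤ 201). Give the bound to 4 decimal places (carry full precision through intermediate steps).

Write 201 = (1 − δ)μ, so δ = 1 − 201/244.224 = 0.1769851…
Then the exponent is δ²μ/2 = (μ − 201)²/(2μ) = 3.825001.
Bound = exp(−3.825001) = 0.02182.

0.0218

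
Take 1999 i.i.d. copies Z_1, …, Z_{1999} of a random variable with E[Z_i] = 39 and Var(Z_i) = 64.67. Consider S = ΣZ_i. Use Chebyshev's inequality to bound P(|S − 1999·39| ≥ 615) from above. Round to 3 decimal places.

0.342

Var(S) = n·Var(Z_i) = 1999·64.67 = 129275.33.
Chebyshev: P(|S − 1999·39| ≥ 615) ≤ Var(S)/615² = 129275.33/378225 = 0.3418.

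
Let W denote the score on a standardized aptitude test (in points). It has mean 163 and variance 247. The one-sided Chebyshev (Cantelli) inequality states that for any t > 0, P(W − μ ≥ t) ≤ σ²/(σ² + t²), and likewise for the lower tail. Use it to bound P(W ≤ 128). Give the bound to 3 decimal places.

0.168

Here σ² = 247 and t = 35, so σ² + t² = 1472.
Cantelli's bound: 247/1472 = 0.1678.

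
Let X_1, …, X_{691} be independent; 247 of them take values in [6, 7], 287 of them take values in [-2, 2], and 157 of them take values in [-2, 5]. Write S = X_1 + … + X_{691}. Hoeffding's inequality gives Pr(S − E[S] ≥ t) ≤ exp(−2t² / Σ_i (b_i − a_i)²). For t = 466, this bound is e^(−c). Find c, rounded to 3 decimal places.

34.656

Σ(b_i − a_i)² = 247·1² + 287·4² + 157·7² = 12532.
c = 2t² / 12532 = 2·466² / 12532 = 34.6562.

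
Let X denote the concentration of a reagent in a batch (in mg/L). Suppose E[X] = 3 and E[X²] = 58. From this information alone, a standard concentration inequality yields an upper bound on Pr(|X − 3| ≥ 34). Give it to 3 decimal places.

0.042

The first two moments determine the variance, so Chebyshev's inequality is the sharpest standard bound available.
Var(X) = E[X²] − (E[X])² = 58 − 9 = 49.
Chebyshev's inequality: Pr(|X − μ| ≥ t) ≤ Var(X)/t² = 49/1156 = 0.0424.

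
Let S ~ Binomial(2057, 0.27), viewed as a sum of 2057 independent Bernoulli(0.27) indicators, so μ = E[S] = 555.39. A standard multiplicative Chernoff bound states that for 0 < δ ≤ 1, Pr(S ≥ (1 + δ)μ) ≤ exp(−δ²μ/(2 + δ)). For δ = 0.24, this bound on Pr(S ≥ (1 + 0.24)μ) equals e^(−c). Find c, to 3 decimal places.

c = δ²μ/(2 + δ) = 0.24²·555.39/(2 + 0.24) = 14.2815.

14.281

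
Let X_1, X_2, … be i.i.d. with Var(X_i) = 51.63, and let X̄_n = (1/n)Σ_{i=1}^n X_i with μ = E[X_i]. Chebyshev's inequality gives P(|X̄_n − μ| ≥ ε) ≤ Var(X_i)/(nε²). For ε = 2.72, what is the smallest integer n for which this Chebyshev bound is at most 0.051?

137

Require 51.63/(n·2.72²) ≤ 0.051, i.e. n ≥ 51.63/(0.051·2.72²) = 136.834.
The smallest integer n is 137.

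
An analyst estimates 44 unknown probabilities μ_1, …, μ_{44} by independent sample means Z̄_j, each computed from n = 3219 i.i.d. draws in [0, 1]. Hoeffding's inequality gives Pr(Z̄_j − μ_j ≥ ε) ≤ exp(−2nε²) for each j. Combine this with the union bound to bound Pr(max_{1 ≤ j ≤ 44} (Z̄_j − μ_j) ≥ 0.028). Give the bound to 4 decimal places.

Per-experiment Hoeffding bound: exp(−2·3219·0.028²) = exp(−5.04739) = 0.0064261.
Union bound over 44 events: 44·0.0064261 = 0.28275.

0.2827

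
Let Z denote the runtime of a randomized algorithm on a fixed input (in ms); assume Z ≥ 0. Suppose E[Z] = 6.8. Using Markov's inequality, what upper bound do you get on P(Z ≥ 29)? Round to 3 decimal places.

0.234

Markov's inequality: for a non-negative random variable, P(Z ≥ a) ≤ E[Z]/a.
Here E[Z] = 6.8 and a = 29, so the bound is 6.8/29 = 0.2345.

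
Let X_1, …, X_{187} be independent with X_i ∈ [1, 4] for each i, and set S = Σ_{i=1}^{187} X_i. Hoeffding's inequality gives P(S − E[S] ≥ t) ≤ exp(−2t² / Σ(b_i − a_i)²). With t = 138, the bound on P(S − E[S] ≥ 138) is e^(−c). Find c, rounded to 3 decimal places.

22.631

Σ(b_i − a_i)² = 187·(3)² = 1683.
c = 2t²/1683 = 2·138²/1683 = 22.6310.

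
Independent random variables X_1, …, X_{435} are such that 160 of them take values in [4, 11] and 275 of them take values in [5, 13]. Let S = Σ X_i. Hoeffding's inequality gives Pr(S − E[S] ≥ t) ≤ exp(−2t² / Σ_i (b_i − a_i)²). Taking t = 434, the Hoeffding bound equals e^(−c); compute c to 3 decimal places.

14.808

Σ(b_i − a_i)² = 160·7² + 275·8² = 25440.
c = 2t² / 25440 = 2·434² / 25440 = 14.8079.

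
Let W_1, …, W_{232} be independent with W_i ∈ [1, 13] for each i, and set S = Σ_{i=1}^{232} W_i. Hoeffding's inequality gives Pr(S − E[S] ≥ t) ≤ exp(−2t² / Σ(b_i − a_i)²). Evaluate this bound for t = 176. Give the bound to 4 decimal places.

0.1565

Σ(b_i − a_i)² = 232·(12)² = 33408.
Exponent = 2·176²/33408 = 1.8544.
Bound = exp(−1.8544) = 0.15655.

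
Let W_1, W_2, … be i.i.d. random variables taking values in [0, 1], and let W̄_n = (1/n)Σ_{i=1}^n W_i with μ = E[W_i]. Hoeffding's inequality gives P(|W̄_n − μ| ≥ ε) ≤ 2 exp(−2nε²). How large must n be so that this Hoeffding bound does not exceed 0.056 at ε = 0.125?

Require 2·exp(−2nε²) ≤ 0.056, i.e. 2nε² ≥ ln(2/0.056) = 3.575551.
So n ≥ 3.575551 / (2·0.125²) = 114.418.
The smallest integer n is 115.

115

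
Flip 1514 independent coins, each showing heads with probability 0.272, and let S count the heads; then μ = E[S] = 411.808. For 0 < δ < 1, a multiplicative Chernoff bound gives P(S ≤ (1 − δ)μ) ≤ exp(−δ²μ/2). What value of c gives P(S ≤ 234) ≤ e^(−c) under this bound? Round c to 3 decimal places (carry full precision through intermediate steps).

38.386

Write 234 = (1 − δ)μ, so δ = 1 − 234/411.808 = 0.431774…
Then the exponent is δ²μ/2 = (μ − 234)²/(2μ) = 38.386438.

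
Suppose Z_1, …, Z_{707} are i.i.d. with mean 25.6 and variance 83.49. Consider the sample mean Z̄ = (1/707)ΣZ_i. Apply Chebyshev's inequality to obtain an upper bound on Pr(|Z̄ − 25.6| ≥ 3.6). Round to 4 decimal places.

Var(Z̄) = Var(Z_i)/n = 83.49/707 = 0.11809.
Chebyshev: Pr(|Z̄ − 25.6| ≥ 3.6) ≤ Var(Z̄)/(3.6)² = 83.49/(707·3.6²) = 0.0091.

0.0091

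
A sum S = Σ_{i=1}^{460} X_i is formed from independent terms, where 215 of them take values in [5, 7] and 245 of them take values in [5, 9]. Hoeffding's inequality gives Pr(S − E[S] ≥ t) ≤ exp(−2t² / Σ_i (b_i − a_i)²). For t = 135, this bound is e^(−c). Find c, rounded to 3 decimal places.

7.626

Σ(b_i − a_i)² = 215·2² + 245·4² = 4780.
c = 2t² / 4780 = 2·135² / 4780 = 7.6255.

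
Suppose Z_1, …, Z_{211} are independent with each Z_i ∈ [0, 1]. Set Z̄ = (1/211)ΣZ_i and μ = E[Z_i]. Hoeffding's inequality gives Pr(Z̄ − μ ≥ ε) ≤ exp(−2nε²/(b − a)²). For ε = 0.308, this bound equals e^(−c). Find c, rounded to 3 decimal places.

40.033

c = 2nε²/(b − a)² = 2·211·0.308² / 1² = 40.0326.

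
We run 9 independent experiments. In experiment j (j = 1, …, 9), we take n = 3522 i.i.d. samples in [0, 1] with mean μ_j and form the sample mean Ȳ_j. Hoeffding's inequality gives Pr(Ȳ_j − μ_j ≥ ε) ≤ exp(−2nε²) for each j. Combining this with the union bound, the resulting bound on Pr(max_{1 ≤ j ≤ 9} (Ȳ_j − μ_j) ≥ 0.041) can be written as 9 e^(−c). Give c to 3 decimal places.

11.841

Union bound over the 9 events: Pr(max_{1 ≤ j ≤ 9} (Ȳ_j − μ_j) ≥ 0.041) ≤ 9·exp(−2nε²) = 9 exp(−2·3522·0.041²).
So c = 2·3522·0.041² = 11.8410.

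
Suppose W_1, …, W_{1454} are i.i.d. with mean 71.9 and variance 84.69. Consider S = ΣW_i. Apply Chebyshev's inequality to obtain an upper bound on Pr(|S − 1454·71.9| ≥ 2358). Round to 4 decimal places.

0.0221

Var(S) = n·Var(W_i) = 1454·84.69 = 123139.26.
Chebyshev: Pr(|S − 1454·71.9| ≥ 2358) ≤ Var(S)/2358² = 123139.26/5560164 = 0.0221.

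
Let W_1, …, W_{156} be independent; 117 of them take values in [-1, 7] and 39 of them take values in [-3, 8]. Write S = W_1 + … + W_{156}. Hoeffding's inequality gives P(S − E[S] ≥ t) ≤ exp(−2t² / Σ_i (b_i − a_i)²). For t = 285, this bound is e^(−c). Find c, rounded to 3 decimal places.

Σ(b_i − a_i)² = 117·8² + 39·11² = 12207.
c = 2t² / 12207 = 2·285² / 12207 = 13.3079.

13.308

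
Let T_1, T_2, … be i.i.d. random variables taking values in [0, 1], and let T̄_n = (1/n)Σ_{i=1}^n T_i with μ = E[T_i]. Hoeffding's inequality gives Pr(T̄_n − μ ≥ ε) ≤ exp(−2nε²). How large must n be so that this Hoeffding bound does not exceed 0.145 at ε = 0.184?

Require exp(−2nε²) ≤ 0.145, i.e. 2nε² ≥ ln(1/0.145) = 1.931022.
So n ≥ 1.931022 / (2·0.184²) = 28.518.
The smallest integer n is 29.

29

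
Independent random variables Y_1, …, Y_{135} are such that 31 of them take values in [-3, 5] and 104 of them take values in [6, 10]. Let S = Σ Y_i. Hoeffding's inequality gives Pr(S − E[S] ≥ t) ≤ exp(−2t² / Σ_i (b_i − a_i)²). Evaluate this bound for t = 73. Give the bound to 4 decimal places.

0.0538

Σ(b_i − a_i)² = 31·8² + 104·4² = 3648.
Exponent = 2·73² / 3648 = 2.92160.
Bound = exp(−2.92160) = 0.05385.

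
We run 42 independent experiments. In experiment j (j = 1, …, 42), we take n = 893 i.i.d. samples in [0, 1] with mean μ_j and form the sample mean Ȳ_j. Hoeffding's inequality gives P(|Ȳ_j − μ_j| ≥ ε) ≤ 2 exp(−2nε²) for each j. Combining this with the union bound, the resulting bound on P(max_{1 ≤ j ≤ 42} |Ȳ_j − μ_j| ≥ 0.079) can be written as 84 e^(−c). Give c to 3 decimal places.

Union bound over the 42 events: P(max_{1 ≤ j ≤ 42} |Ȳ_j − μ_j| ≥ 0.079) ≤ 42·2·exp(−2nε²) = 84 exp(−2·893·0.079²).
So c = 2·893·0.079² = 11.1464.

11.146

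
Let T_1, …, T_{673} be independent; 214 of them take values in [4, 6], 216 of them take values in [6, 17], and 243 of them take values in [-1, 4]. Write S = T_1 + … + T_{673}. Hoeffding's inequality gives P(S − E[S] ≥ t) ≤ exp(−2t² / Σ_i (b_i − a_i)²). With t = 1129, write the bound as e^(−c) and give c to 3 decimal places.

Σ(b_i − a_i)² = 214·2² + 216·11² + 243·5² = 33067.
c = 2t² / 33067 = 2·1129² / 33067 = 77.0944.

77.094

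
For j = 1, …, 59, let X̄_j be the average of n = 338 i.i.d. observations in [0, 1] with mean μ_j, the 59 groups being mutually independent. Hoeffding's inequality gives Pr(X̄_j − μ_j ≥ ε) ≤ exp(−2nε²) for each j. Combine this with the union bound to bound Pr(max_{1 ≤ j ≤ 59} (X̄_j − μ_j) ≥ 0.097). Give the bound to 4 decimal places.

Per-experiment Hoeffding bound: exp(−2·338·0.097²) = exp(−6.36048) = 0.0017285.
Union bound over 59 events: 59·0.0017285 = 0.10198.

0.1020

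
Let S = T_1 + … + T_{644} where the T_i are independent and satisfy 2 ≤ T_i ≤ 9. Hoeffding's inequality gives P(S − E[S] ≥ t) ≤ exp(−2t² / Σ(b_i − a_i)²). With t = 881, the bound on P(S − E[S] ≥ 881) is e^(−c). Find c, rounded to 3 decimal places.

Σ(b_i − a_i)² = 644·(7)² = 31556.
c = 2t²/31556 = 2·881²/31556 = 49.1926.

49.193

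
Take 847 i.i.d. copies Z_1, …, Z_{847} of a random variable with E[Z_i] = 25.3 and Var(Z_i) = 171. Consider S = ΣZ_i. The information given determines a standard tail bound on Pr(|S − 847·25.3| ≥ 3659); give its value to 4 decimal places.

With mean and variance of each term known, Chebyshev's inequality bounds the deviation of the sum (or sample mean).
Var(S) = n·Var(Z_i) = 847·171 = 144837.
Chebyshev: Pr(|S − 847·25.3| ≥ 3659) ≤ Var(S)/3659² = 144837/13388281 = 0.0108.

0.0108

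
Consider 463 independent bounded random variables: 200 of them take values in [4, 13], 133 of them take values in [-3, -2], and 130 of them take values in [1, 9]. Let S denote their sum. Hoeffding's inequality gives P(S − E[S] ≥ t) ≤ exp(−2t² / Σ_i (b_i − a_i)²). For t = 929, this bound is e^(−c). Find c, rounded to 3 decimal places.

Σ(b_i − a_i)² = 200·9² + 133·1² + 130·8² = 24653.
c = 2t² / 24653 = 2·929² / 24653 = 70.0151.

70.015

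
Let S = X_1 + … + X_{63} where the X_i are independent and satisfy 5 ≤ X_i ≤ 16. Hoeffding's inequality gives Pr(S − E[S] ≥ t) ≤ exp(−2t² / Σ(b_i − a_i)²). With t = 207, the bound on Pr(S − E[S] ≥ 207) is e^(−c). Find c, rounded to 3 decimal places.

11.242

Σ(b_i − a_i)² = 63·(11)² = 7623.
c = 2t²/7623 = 2·207²/7623 = 11.2420.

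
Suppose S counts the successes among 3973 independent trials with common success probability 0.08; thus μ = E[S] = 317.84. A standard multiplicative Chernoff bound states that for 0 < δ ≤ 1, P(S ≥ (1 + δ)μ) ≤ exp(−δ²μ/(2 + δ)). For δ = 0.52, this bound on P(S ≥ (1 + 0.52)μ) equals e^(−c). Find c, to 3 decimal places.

34.105

c = δ²μ/(2 + δ) = 0.52²·317.84/(2 + 0.52) = 34.1047.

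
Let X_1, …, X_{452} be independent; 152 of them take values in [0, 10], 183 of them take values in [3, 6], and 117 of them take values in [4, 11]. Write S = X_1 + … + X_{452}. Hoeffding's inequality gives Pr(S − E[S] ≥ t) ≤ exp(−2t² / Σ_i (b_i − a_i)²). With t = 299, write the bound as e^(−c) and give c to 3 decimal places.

7.919

Σ(b_i − a_i)² = 152·10² + 183·3² + 117·7² = 22580.
c = 2t² / 22580 = 2·299² / 22580 = 7.9186.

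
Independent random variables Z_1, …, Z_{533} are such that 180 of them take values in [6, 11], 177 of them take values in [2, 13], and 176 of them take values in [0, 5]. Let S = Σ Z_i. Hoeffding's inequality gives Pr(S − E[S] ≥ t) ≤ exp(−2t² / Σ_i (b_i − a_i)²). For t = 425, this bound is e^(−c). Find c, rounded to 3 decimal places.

11.916

Σ(b_i − a_i)² = 180·5² + 177·11² + 176·5² = 30317.
c = 2t² / 30317 = 2·425² / 30317 = 11.9158.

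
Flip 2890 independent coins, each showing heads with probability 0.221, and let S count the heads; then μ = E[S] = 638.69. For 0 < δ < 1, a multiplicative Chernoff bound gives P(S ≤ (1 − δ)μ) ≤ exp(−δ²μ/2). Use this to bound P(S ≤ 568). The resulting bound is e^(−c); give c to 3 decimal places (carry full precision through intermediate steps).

Write 568 = (1 − δ)μ, so δ = 1 − 568/638.69 = 0.1106797…
Then the exponent is δ²μ/2 = (μ − 568)²/(2μ) = 3.911973.

3.912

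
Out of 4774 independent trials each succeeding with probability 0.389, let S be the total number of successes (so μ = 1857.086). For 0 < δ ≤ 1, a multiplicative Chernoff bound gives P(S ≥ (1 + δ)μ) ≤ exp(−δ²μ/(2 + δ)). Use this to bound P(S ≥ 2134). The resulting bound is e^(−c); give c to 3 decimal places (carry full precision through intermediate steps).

Write 2134 = (1 + δ)μ, so δ = 2134/1857.086 − 1 = 0.1491121…
Then the exponent is δ²μ/(2 + δ) = (2134 − μ)² / (μ·(2 + δ)) = 19.213157.

19.213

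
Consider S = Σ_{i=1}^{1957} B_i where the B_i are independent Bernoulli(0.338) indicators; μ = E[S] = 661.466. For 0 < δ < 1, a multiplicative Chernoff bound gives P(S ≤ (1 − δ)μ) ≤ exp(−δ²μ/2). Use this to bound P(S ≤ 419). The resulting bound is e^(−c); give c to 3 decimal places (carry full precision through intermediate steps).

Write 419 = (1 − δ)μ, so δ = 1 − 419/661.466 = 0.3665585…
Then the exponent is δ²μ/2 = (μ − 419)²/(2μ) = 44.438989.

44.439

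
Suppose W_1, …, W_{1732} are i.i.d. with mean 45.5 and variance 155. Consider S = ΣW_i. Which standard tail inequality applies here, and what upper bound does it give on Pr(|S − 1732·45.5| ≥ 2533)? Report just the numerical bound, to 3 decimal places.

With mean and variance of each term known, Chebyshev's inequality bounds the deviation of the sum (or sample mean).
Var(S) = n·Var(W_i) = 1732·155 = 268460.
Chebyshev: Pr(|S − 1732·45.5| ≥ 2533) ≤ Var(S)/2533² = 268460/6416089 = 0.0418.

0.042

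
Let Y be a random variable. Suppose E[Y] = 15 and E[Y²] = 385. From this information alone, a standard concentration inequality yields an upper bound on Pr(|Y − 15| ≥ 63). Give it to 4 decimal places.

0.0403

The first two moments determine the variance, so Chebyshev's inequality is the sharpest standard bound available.
Var(Y) = E[Y²] − (E[Y])² = 385 − 225 = 160.
Chebyshev's inequality: Pr(|Y − μ| ≥ t) ≤ Var(Y)/t² = 160/3969 = 0.0403.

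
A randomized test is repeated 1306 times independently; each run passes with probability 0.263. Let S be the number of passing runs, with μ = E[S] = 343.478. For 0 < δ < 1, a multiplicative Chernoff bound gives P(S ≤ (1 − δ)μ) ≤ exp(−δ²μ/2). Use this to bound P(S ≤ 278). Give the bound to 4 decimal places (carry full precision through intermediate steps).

0.0019

Write 278 = (1 − δ)μ, so δ = 1 − 278/343.478 = 0.1906323…
Then the exponent is δ²μ/2 = (μ − 278)²/(2μ) = 6.241111.
Bound = exp(−6.241111) = 0.00195.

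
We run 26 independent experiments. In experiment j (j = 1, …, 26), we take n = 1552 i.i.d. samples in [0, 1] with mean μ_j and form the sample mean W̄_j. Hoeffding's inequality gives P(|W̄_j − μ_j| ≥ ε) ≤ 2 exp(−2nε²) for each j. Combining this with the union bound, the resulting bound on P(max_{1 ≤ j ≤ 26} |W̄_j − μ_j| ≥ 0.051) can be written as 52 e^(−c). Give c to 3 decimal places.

Union bound over the 26 events: P(max_{1 ≤ j ≤ 26} |W̄_j − μ_j| ≥ 0.051) ≤ 26·2·exp(−2nε²) = 52 exp(−2·1552·0.051²).
So c = 2·1552·0.051² = 8.0735.

8.074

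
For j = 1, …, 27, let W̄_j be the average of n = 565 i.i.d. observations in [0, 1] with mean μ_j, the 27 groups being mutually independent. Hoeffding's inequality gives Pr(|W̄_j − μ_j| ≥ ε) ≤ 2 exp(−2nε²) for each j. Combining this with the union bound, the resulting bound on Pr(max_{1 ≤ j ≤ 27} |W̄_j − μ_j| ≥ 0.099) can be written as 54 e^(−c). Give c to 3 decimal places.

Union bound over the 27 events: Pr(max_{1 ≤ j ≤ 27} |W̄_j − μ_j| ≥ 0.099) ≤ 27·2·exp(−2nε²) = 54 exp(−2·565·0.099²).
So c = 2·565·0.099² = 11.0751.

11.075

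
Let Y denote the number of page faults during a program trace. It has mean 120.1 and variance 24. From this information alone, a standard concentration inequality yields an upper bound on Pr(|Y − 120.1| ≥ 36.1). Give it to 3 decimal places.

Mean and variance are known, so Chebyshev's inequality applies.
Chebyshev: Pr(|Y − μ| ≥ t) ≤ Var(Y)/t².
Bound = 24 / 1303.21 = 0.0184.

0.018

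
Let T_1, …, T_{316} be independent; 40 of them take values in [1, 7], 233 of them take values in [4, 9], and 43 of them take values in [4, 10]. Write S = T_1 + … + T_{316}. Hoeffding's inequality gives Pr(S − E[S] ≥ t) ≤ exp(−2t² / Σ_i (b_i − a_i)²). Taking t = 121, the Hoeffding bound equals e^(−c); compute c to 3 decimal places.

3.323

Σ(b_i − a_i)² = 40·6² + 233·5² + 43·6² = 8813.
c = 2t² / 8813 = 2·121² / 8813 = 3.3226.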